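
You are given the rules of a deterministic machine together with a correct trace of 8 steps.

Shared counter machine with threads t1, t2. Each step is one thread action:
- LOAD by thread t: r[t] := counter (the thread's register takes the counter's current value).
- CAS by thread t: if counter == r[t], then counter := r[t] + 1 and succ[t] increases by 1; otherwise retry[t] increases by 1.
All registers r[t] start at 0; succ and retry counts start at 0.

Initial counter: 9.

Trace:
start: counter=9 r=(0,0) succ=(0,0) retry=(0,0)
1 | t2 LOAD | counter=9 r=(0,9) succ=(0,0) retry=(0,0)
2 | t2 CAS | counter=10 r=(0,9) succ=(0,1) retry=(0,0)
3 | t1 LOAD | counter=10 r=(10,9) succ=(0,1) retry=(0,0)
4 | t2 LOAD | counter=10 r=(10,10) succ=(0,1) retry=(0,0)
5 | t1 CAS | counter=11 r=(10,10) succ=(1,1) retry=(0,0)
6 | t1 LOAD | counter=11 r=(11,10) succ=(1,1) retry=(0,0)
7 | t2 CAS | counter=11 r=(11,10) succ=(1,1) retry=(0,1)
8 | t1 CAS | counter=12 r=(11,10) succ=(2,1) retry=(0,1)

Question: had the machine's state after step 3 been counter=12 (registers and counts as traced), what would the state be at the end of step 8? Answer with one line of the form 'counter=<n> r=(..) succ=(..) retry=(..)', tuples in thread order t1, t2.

state after step 3 := counter=12 r=(10,9) succ=(0,1) retry=(0,0)
4 | t2 LOAD | counter=12 r=(10,12) succ=(0,1) retry=(0,0)
5 | t1 CAS | counter=12 r=(10,12) succ=(0,1) retry=(1,0)
6 | t1 LOAD | counter=12 r=(12,12) succ=(0,1) retry=(1,0)
7 | t2 CAS | counter=13 r=(12,12) succ=(0,2) retry=(1,0)
8 | t1 CAS | counter=13 r=(12,12) succ=(0,2) retry=(2,0)

counter=13 r=(12,12) succ=(0,2) retry=(2,0)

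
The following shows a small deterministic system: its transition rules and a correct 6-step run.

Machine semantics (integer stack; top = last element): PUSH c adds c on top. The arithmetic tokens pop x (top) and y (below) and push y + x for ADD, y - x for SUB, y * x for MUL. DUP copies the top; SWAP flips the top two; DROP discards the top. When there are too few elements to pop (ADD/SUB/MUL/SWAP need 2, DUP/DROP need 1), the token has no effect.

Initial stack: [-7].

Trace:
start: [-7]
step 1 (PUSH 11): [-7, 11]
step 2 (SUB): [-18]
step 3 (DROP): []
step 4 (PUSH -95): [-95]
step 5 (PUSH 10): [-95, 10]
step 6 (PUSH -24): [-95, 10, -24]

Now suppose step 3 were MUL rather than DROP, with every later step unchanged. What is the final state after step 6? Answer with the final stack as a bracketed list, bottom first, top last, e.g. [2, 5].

(re-executing from step 3 with the substitution; state before step 3: [-18])
step 3 (MUL): [-18]
step 4 (PUSH -95): [-18, -95]
step 5 (PUSH 10): [-18, -95, 10]
step 6 (PUSH -24): [-18, -95, 10, -24]

[-18, -95, 10, -24]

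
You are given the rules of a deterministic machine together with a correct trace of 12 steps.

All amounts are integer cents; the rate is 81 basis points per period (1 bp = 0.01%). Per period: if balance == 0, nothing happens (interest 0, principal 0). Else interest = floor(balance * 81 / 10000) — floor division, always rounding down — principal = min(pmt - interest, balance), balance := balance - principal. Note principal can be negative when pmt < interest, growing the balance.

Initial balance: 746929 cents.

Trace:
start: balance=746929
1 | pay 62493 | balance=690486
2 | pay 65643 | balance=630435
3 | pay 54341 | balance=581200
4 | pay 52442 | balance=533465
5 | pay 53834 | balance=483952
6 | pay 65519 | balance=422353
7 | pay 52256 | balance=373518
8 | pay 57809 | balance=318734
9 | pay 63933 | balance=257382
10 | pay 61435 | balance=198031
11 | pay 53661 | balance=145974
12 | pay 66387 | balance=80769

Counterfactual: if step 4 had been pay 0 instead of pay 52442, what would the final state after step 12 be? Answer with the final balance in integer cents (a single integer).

136705

(re-executing from step 4 with the substitution; state before step 4: balance=581200)
4 | pay 0 | balance=585907
5 | pay 53834 | balance=536818
6 | pay 65519 | balance=475647
7 | pay 52256 | balance=427243
8 | pay 57809 | balance=372894
9 | pay 63933 | balance=311981
10 | pay 61435 | balance=253073
11 | pay 53661 | balance=201461
12 | pay 66387 | balance=136705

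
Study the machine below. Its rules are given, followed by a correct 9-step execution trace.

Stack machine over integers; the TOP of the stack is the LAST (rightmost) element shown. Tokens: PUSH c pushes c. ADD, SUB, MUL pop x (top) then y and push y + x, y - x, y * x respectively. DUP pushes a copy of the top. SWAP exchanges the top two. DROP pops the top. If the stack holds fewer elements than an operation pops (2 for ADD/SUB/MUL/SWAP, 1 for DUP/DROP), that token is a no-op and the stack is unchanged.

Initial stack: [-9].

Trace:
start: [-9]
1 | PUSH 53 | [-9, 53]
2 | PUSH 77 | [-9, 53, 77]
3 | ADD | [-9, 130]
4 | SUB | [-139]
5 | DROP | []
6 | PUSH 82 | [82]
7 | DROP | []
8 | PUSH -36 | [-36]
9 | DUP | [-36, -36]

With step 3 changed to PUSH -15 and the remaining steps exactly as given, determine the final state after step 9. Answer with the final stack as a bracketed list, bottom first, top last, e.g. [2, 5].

[-9, 53, -36, -36]

(re-executing from step 3 with the substitution; state before step 3: [-9, 53, 77])
3 | PUSH -15 | [-9, 53, 77, -15]
4 | SUB | [-9, 53, 92]
5 | DROP | [-9, 53]
6 | PUSH 82 | [-9, 53, 82]
7 | DROP | [-9, 53]
8 | PUSH -36 | [-9, 53, -36]
9 | DUP | [-9, 53, -36, -36]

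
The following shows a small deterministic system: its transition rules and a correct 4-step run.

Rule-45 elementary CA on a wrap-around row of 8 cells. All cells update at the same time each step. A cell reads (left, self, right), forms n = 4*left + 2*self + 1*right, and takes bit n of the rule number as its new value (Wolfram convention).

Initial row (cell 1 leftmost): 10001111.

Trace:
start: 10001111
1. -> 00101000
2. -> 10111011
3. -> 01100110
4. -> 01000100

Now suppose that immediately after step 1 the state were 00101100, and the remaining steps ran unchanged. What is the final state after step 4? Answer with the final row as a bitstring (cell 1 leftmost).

state after step 1 := 00101100
2. -> 10111001
3. -> 01100001
4. -> 11001101

11001101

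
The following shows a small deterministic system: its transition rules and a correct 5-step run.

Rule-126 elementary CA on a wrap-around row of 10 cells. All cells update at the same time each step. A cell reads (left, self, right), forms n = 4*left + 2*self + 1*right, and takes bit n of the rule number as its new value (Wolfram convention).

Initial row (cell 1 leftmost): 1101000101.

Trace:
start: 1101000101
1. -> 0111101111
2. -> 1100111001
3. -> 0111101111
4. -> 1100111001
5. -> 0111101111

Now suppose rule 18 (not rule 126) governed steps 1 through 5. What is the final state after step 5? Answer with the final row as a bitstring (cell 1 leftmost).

0010000010

(re-executing steps 1..5 under rule 18; state before step 1: 1101000101)
1. -> 0000101000
2. -> 0001000100
3. -> 0010101010
4. -> 0100000001
5. -> 0010000010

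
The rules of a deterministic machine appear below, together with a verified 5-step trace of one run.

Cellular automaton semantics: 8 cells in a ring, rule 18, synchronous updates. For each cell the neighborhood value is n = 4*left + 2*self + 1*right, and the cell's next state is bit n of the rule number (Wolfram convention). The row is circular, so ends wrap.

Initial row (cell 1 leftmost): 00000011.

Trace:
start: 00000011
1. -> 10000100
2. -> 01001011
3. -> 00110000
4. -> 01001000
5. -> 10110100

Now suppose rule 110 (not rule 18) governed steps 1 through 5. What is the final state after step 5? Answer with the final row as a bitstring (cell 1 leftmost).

01110011

(re-executing steps 1..5 under rule 110; state before step 1: 00000011)
1. -> 00000111
2. -> 00001101
3. -> 00011111
4. -> 00110001
5. -> 01110011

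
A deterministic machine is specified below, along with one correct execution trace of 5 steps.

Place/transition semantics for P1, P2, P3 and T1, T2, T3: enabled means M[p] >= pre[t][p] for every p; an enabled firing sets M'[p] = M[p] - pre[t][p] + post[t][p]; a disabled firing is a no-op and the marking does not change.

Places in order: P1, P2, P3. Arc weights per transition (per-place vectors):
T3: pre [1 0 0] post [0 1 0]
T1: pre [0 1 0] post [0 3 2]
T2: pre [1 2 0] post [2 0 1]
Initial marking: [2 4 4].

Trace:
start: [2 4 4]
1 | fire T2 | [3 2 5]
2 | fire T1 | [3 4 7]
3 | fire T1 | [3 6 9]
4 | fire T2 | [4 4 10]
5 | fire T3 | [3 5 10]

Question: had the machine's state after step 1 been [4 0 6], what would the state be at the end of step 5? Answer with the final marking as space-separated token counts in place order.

3 1 6

state after step 1 := [4 0 6]
2 | fire T1 | [4 0 6]
3 | fire T1 | [4 0 6]
4 | fire T2 | [4 0 6]
5 | fire T3 | [3 1 6]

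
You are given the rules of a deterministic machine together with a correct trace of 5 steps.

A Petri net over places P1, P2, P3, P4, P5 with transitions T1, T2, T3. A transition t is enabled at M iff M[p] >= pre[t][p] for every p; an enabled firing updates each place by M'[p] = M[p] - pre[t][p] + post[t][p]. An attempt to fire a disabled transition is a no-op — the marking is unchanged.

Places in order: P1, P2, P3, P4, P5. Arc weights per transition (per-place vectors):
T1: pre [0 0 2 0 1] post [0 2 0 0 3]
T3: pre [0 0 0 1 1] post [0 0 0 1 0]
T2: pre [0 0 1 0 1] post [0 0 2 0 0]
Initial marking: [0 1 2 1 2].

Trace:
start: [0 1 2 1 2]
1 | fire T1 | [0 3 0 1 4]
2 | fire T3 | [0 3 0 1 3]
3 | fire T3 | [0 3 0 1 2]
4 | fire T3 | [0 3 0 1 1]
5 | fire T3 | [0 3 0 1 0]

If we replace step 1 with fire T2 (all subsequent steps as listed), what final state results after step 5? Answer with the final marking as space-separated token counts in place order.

(re-executing from step 1 with the substitution; state before step 1: [0 1 2 1 2])
1 | fire T2 | [0 1 3 1 1]
2 | fire T3 | [0 1 3 1 0]
3 | fire T3 | [0 1 3 1 0]
4 | fire T3 | [0 1 3 1 0]
5 | fire T3 | [0 1 3 1 0]

0 1 3 1 0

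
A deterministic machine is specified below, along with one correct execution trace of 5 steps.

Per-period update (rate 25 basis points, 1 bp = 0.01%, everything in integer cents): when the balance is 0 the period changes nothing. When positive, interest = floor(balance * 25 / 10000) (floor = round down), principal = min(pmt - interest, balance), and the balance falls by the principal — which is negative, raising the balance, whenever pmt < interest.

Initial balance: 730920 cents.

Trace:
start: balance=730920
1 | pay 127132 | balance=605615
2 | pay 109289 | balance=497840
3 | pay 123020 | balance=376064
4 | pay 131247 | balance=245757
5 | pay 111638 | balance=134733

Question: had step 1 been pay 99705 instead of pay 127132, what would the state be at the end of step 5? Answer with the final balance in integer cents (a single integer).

(re-executing from step 1 with the substitution; state before step 1: balance=730920)
1 | pay 99705 | balance=633042
2 | pay 109289 | balance=525335
3 | pay 123020 | balance=403628
4 | pay 131247 | balance=273390
5 | pay 111638 | balance=162435

162435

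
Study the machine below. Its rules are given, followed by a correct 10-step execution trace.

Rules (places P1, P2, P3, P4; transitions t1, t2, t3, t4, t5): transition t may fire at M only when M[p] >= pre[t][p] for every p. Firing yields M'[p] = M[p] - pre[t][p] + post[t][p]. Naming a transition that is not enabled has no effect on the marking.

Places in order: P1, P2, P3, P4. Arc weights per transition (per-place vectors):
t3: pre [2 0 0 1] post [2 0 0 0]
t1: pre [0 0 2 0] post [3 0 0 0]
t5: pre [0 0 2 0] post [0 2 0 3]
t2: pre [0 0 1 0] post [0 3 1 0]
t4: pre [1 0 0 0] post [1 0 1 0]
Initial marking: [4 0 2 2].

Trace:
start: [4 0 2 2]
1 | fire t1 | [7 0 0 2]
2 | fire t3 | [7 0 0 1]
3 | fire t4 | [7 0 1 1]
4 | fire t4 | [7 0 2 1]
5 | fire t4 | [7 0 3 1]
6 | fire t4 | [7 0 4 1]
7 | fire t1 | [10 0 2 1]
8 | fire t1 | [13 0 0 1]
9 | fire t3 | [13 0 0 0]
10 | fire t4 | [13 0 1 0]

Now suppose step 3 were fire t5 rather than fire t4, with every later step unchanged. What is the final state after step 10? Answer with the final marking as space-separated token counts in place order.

10 0 2 0

(re-executing from step 3 with the substitution; state before step 3: [7 0 0 1])
3 | fire t5 | [7 0 0 1]
4 | fire t4 | [7 0 1 1]
5 | fire t4 | [7 0 2 1]
6 | fire t4 | [7 0 3 1]
7 | fire t1 | [10 0 1 1]
8 | fire t1 | [10 0 1 1]
9 | fire t3 | [10 0 1 0]
10 | fire t4 | [10 0 2 0]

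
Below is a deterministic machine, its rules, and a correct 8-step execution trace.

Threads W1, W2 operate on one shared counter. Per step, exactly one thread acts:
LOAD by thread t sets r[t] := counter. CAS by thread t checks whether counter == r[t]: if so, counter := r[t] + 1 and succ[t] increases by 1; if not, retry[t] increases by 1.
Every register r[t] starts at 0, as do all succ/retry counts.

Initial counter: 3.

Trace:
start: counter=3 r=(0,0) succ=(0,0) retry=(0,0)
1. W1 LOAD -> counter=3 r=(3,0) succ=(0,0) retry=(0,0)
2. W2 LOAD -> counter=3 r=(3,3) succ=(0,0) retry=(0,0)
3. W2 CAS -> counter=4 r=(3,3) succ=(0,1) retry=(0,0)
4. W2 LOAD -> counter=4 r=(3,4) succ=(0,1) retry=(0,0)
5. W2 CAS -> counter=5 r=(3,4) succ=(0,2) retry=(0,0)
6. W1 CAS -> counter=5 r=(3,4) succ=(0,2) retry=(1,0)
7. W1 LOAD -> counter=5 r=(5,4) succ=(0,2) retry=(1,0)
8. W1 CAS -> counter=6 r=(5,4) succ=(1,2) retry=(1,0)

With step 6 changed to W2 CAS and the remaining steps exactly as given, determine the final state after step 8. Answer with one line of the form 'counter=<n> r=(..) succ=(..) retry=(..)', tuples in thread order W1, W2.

counter=6 r=(5,4) succ=(1,2) retry=(0,1)

(re-executing from step 6 with the substitution; state before step 6: counter=5 r=(3,4) succ=(0,2) retry=(0,0))
6. W2 CAS -> counter=5 r=(3,4) succ=(0,2) retry=(0,1)
7. W1 LOAD -> counter=5 r=(5,4) succ=(0,2) retry=(0,1)
8. W1 CAS -> counter=6 r=(5,4) succ=(1,2) retry=(0,1)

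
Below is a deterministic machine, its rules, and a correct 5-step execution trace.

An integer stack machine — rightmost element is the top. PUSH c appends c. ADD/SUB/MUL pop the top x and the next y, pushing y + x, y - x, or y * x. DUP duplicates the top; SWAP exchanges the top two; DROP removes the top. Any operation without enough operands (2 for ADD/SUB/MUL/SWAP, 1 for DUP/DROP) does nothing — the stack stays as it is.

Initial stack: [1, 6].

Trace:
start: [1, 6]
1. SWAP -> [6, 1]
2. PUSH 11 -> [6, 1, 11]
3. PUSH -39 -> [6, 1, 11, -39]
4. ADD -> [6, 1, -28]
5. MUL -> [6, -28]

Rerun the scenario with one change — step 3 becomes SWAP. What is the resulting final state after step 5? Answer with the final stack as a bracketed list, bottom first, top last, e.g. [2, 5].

(re-executing from step 3 with the substitution; state before step 3: [6, 1, 11])
3. SWAP -> [6, 11, 1]
4. ADD -> [6, 12]
5. MUL -> [72]

[72]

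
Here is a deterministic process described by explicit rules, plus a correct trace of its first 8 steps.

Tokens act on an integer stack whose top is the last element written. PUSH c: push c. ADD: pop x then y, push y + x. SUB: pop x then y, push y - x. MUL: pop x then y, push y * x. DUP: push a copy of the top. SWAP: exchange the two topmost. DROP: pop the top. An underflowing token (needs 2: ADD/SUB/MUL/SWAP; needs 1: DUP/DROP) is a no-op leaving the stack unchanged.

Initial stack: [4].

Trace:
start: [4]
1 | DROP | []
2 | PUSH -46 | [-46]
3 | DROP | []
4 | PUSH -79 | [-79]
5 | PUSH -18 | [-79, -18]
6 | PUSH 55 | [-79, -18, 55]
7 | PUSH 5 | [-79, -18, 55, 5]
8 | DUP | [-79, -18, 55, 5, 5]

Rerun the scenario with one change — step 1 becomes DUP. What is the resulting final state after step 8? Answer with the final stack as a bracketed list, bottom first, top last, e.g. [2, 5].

[4, 4, -79, -18, 55, 5, 5]

(re-executing from step 1 with the substitution; state before step 1: [4])
1 | DUP | [4, 4]
2 | PUSH -46 | [4, 4, -46]
3 | DROP | [4, 4]
4 | PUSH -79 | [4, 4, -79]
5 | PUSH -18 | [4, 4, -79, -18]
6 | PUSH 55 | [4, 4, -79, -18, 55]
7 | PUSH 5 | [4, 4, -79, -18, 55, 5]
8 | DUP | [4, 4, -79, -18, 55, 5, 5]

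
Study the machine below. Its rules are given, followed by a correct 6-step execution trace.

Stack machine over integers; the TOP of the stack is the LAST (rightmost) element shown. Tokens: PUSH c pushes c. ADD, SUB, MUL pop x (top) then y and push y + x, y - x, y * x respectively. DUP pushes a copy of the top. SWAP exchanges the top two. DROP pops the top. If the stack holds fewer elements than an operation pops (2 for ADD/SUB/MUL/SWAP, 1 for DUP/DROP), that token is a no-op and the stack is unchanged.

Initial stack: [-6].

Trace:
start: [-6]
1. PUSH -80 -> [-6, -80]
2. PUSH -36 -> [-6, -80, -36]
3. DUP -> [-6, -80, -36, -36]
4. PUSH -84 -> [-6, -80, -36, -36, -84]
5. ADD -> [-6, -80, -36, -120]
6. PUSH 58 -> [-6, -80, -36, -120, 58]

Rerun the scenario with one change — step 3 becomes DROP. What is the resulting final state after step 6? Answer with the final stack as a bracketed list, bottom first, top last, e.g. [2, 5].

[-6, -164, 58]

(re-executing from step 3 with the substitution; state before step 3: [-6, -80, -36])
3. DROP -> [-6, -80]
4. PUSH -84 -> [-6, -80, -84]
5. ADD -> [-6, -164]
6. PUSH 58 -> [-6, -164, 58]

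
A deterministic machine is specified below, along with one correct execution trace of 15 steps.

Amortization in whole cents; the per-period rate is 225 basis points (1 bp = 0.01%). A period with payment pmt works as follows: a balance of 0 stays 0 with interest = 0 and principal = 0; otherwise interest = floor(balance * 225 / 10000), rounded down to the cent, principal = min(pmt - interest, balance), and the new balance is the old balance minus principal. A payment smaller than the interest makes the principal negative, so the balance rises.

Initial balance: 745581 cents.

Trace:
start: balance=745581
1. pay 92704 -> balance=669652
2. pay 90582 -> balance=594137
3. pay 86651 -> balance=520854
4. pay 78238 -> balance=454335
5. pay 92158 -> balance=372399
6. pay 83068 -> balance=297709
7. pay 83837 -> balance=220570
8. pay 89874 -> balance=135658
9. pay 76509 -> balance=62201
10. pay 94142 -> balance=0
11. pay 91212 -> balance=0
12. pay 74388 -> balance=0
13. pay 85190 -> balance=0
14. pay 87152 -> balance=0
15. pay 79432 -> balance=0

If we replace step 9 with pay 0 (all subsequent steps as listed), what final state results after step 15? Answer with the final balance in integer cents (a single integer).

(re-executing from step 9 with the substitution; state before step 9: balance=135658)
9. pay 0 -> balance=138710
10. pay 94142 -> balance=47688
11. pay 91212 -> balance=0
12. pay 74388 -> balance=0
13. pay 85190 -> balance=0
14. pay 87152 -> balance=0
15. pay 79432 -> balance=0

0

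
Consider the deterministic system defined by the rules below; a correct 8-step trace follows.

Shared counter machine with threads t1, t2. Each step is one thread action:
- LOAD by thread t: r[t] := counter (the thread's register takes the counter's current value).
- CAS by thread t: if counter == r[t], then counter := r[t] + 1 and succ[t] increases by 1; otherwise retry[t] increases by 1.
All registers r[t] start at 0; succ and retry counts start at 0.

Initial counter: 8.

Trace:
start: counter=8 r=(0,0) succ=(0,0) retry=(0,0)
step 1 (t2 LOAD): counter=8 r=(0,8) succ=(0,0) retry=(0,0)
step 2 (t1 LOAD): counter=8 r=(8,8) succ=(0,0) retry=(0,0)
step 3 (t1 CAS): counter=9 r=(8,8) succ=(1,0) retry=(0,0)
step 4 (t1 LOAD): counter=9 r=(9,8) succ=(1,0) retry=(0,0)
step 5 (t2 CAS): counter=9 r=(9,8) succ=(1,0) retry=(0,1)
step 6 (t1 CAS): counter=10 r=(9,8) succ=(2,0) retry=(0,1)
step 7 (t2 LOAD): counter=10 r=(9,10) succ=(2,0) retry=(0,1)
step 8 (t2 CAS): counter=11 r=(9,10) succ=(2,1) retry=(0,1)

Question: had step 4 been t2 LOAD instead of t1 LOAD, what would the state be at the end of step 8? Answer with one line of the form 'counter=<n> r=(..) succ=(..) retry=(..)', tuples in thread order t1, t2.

counter=11 r=(8,10) succ=(1,2) retry=(1,0)

(re-executing from step 4 with the substitution; state before step 4: counter=9 r=(8,8) succ=(1,0) retry=(0,0))
step 4 (t2 LOAD): counter=9 r=(8,9) succ=(1,0) retry=(0,0)
step 5 (t2 CAS): counter=10 r=(8,9) succ=(1,1) retry=(0,0)
step 6 (t1 CAS): counter=10 r=(8,9) succ=(1,1) retry=(1,0)
step 7 (t2 LOAD): counter=10 r=(8,10) succ=(1,1) retry=(1,0)
step 8 (t2 CAS): counter=11 r=(8,10) succ=(1,2) retry=(1,0)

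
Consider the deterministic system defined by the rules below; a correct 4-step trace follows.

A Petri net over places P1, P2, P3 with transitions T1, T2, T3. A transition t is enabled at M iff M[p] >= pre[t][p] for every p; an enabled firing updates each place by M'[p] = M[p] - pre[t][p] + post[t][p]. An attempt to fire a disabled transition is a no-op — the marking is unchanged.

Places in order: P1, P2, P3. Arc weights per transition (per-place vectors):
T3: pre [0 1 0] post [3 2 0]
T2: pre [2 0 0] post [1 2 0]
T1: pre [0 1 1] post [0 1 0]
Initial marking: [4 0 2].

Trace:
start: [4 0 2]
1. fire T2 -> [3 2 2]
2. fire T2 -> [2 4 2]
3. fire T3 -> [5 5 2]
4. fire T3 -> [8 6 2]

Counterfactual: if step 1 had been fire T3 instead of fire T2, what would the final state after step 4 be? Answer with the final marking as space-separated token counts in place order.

9 4 2

(re-executing from step 1 with the substitution; state before step 1: [4 0 2])
1. fire T3 -> [4 0 2]
2. fire T2 -> [3 2 2]
3. fire T3 -> [6 3 2]
4. fire T3 -> [9 4 2]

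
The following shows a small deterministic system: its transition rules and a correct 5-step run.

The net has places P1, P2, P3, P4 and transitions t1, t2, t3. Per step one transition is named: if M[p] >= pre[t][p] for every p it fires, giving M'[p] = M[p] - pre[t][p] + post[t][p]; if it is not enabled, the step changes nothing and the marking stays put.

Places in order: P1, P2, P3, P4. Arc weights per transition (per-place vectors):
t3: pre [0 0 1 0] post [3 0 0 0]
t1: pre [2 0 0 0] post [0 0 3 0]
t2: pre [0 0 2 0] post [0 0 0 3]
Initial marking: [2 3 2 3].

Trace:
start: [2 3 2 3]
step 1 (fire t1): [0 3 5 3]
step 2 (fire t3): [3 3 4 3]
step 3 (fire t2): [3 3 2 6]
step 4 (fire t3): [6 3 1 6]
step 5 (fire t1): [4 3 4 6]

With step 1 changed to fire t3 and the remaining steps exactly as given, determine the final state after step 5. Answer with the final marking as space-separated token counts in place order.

(re-executing from step 1 with the substitution; state before step 1: [2 3 2 3])
step 1 (fire t3): [5 3 1 3]
step 2 (fire t3): [8 3 0 3]
step 3 (fire t2): [8 3 0 3]
step 4 (fire t3): [8 3 0 3]
step 5 (fire t1): [6 3 3 3]

6 3 3 3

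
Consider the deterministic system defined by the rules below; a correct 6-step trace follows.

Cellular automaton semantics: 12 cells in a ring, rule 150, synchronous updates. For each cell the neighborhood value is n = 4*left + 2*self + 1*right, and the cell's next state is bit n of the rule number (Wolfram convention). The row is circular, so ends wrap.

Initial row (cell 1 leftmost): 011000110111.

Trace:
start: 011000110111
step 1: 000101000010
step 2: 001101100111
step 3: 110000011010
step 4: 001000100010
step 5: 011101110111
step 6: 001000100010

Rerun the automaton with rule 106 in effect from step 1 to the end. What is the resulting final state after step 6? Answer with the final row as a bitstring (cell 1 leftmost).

110011110111

(re-executing steps 1..6 under rule 106; state before step 1: 011000110111)
step 1: 111001111101
step 2: 001011000111
step 3: 010111001101
step 4: 101101011110
step 5: 011110110011
step 6: 110011110111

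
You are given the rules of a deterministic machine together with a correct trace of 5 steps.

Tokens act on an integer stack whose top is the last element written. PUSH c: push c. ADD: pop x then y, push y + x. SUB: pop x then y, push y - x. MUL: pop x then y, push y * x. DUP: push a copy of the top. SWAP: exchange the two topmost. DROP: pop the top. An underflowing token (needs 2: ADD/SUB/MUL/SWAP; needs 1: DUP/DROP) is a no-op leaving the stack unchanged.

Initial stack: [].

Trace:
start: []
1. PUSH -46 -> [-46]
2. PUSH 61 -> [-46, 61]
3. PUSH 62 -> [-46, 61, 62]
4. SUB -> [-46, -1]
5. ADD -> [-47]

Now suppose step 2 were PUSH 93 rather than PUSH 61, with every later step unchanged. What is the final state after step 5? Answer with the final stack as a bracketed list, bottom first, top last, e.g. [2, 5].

[-15]

(re-executing from step 2 with the substitution; state before step 2: [-46])
2. PUSH 93 -> [-46, 93]
3. PUSH 62 -> [-46, 93, 62]
4. SUB -> [-46, 31]
5. ADD -> [-15]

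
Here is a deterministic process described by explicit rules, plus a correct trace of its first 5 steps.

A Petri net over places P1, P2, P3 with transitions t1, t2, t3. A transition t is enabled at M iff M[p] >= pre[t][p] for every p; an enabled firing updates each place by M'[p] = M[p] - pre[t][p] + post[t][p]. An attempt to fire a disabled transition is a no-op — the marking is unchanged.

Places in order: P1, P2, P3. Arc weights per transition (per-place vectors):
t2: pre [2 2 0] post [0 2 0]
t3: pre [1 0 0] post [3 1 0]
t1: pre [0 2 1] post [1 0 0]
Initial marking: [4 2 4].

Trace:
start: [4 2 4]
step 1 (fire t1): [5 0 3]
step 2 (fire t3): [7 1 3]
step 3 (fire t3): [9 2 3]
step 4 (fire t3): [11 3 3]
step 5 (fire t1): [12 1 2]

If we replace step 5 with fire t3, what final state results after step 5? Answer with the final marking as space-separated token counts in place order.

(re-executing from step 5 with the substitution; state before step 5: [11 3 3])
step 5 (fire t3): [13 4 3]

13 4 3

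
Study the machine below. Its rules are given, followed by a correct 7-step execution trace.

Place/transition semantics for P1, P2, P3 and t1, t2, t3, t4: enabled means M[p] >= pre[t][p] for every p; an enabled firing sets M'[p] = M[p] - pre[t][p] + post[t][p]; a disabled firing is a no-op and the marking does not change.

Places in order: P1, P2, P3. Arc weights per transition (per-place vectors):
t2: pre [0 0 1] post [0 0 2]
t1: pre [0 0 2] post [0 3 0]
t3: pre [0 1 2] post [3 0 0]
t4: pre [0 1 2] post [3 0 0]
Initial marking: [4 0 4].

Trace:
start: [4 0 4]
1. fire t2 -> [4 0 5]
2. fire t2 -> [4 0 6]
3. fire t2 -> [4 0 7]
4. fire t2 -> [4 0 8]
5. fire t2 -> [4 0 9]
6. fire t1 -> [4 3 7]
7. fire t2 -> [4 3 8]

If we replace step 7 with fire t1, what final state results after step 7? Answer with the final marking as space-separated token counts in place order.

(re-executing from step 7 with the substitution; state before step 7: [4 3 7])
7. fire t1 -> [4 6 5]

4 6 5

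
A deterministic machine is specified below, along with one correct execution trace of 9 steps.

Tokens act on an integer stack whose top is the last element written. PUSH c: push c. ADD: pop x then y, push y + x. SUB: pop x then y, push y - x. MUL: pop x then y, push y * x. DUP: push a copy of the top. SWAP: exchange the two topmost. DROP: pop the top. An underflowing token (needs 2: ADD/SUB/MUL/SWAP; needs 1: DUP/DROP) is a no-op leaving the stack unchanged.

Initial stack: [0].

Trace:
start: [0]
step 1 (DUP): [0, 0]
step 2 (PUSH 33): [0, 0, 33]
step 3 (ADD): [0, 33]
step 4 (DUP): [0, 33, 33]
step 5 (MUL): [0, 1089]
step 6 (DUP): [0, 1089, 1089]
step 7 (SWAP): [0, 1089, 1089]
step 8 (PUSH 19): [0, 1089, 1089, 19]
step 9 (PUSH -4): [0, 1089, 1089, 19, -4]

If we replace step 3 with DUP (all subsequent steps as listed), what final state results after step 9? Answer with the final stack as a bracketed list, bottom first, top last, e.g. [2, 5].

[0, 0, 33, 1089, 1089, 19, -4]

(re-executing from step 3 with the substitution; state before step 3: [0, 0, 33])
step 3 (DUP): [0, 0, 33, 33]
step 4 (DUP): [0, 0, 33, 33, 33]
step 5 (MUL): [0, 0, 33, 1089]
step 6 (DUP): [0, 0, 33, 1089, 1089]
step 7 (SWAP): [0, 0, 33, 1089, 1089]
step 8 (PUSH 19): [0, 0, 33, 1089, 1089, 19]
step 9 (PUSH -4): [0, 0, 33, 1089, 1089, 19, -4]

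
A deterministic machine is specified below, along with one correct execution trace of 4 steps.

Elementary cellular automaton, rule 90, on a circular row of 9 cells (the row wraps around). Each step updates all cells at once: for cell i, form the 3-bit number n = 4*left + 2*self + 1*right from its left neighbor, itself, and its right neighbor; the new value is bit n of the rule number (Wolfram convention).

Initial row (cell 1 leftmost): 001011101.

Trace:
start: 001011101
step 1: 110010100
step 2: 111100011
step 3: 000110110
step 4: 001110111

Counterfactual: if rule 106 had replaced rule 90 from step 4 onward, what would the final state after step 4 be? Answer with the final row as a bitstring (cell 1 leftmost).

001111110

(re-executing step 4 under rule 106; state before step 4: 000110110)
step 4: 001111110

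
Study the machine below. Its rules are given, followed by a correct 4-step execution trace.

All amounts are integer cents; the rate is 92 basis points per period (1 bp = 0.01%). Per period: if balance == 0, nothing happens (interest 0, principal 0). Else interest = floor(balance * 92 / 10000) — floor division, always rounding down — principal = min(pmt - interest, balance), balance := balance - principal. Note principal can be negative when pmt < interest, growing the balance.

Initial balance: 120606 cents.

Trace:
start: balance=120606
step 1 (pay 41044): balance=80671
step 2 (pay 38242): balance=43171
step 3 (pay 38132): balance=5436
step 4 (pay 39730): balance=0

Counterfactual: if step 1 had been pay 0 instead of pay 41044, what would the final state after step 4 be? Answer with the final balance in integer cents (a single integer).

(re-executing from step 1 with the substitution; state before step 1: balance=120606)
step 1 (pay 0): balance=121715
step 2 (pay 38242): balance=84592
step 3 (pay 38132): balance=47238
step 4 (pay 39730): balance=7942

7942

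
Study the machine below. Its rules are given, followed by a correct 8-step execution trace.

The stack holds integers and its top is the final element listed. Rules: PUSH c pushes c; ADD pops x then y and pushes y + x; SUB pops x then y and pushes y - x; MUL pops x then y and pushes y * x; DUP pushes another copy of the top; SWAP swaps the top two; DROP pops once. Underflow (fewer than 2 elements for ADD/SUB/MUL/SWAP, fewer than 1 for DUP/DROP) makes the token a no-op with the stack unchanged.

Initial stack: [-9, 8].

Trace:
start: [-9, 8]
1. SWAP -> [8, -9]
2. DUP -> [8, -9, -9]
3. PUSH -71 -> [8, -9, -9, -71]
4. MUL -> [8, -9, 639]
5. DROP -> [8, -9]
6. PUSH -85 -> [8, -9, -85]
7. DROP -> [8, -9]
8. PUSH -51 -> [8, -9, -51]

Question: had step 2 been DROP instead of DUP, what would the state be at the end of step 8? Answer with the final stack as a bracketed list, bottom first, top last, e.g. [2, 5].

[-51]

(re-executing from step 2 with the substitution; state before step 2: [8, -9])
2. DROP -> [8]
3. PUSH -71 -> [8, -71]
4. MUL -> [-568]
5. DROP -> []
6. PUSH -85 -> [-85]
7. DROP -> []
8. PUSH -51 -> [-51]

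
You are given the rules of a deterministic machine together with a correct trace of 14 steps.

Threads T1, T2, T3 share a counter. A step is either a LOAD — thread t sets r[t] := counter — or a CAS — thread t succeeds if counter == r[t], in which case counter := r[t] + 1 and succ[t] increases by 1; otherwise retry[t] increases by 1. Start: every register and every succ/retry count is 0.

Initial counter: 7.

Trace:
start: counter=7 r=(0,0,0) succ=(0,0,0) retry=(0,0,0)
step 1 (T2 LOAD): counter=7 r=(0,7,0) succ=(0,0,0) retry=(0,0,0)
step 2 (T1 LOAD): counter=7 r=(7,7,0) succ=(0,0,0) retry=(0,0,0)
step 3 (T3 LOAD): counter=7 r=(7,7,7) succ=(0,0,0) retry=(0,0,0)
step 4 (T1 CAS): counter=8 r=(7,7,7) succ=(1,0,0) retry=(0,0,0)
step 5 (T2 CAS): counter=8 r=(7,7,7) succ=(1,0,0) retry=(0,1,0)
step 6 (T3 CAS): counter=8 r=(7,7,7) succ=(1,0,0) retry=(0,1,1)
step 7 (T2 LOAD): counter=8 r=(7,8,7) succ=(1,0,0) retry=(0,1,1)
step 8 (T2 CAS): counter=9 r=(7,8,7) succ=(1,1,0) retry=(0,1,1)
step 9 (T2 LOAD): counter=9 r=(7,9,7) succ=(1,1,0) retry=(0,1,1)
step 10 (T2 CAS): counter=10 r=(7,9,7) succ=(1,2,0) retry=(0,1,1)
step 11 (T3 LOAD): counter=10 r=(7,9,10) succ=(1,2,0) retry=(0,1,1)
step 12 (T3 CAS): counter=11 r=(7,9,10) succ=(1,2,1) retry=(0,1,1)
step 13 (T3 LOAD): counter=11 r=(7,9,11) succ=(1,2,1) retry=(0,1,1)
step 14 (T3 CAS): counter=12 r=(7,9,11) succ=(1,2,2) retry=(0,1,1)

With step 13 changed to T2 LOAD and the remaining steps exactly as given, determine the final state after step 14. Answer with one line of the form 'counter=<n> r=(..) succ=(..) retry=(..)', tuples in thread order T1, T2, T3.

counter=11 r=(7,11,10) succ=(1,2,1) retry=(0,1,2)

(re-executing from step 13 with the substitution; state before step 13: counter=11 r=(7,9,10) succ=(1,2,1) retry=(0,1,1))
step 13 (T2 LOAD): counter=11 r=(7,11,10) succ=(1,2,1) retry=(0,1,1)
step 14 (T3 CAS): counter=11 r=(7,11,10) succ=(1,2,1) retry=(0,1,2)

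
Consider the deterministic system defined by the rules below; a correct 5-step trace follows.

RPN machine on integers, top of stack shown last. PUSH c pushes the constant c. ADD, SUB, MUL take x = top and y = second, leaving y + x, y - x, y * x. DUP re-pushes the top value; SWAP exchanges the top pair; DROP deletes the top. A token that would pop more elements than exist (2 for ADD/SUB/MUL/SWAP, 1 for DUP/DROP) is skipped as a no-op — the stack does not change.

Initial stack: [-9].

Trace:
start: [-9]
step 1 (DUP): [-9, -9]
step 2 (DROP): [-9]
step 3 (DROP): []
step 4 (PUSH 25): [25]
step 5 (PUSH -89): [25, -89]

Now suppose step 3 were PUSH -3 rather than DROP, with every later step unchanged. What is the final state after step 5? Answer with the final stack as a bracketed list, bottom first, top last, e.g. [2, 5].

(re-executing from step 3 with the substitution; state before step 3: [-9])
step 3 (PUSH -3): [-9, -3]
step 4 (PUSH 25): [-9, -3, 25]
step 5 (PUSH -89): [-9, -3, 25, -89]

[-9, -3, 25, -89]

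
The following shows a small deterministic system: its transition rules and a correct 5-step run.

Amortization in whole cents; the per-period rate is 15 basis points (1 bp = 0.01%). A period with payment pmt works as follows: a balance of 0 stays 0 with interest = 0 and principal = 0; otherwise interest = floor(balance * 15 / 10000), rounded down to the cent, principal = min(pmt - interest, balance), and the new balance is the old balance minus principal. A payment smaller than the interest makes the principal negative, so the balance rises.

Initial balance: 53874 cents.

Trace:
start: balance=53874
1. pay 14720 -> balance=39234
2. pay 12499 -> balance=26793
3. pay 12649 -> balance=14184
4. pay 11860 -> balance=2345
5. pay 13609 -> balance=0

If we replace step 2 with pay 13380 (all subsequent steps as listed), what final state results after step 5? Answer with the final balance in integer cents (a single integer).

(re-executing from step 2 with the substitution; state before step 2: balance=39234)
2. pay 13380 -> balance=25912
3. pay 12649 -> balance=13301
4. pay 11860 -> balance=1460
5. pay 13609 -> balance=0

0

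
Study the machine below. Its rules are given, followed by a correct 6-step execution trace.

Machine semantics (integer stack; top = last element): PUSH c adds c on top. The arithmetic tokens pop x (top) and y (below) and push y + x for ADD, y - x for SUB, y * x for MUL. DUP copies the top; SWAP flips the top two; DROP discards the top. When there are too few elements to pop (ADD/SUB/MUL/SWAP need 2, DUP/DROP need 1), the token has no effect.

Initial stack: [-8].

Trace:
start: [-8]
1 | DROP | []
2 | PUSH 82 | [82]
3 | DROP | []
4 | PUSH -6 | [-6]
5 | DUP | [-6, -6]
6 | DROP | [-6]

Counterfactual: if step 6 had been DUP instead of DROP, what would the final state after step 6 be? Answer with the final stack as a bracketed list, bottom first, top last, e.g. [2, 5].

[-6, -6, -6]

(re-executing from step 6 with the substitution; state before step 6: [-6, -6])
6 | DUP | [-6, -6, -6]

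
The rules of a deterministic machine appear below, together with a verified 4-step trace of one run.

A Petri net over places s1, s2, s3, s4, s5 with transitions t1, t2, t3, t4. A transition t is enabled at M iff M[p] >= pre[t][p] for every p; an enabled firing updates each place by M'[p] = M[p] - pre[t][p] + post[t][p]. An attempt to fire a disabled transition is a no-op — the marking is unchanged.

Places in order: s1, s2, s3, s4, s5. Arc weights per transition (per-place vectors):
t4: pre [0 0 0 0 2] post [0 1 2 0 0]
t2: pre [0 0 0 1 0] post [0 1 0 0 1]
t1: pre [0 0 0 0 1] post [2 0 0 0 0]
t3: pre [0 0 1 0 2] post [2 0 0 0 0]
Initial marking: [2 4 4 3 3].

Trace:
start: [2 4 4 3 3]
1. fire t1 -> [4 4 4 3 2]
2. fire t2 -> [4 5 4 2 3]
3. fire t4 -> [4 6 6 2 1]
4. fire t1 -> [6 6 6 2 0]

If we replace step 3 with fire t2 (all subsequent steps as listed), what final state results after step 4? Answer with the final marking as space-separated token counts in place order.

6 6 4 1 3

(re-executing from step 3 with the substitution; state before step 3: [4 5 4 2 3])
3. fire t2 -> [4 6 4 1 4]
4. fire t1 -> [6 6 4 1 3]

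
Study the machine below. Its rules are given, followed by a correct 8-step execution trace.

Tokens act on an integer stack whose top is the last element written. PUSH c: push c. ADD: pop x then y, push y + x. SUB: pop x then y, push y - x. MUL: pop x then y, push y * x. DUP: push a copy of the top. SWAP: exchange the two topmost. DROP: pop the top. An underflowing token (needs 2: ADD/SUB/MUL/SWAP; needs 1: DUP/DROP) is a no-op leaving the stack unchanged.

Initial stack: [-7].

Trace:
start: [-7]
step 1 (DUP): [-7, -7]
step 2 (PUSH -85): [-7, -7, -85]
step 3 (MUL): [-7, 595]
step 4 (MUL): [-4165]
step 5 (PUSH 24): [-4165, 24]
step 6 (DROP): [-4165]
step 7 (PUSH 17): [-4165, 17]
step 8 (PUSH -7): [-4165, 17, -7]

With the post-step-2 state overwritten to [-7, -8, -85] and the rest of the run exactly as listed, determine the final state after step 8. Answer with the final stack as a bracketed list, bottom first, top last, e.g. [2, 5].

state after step 2 := [-7, -8, -85]
step 3 (MUL): [-7, 680]
step 4 (MUL): [-4760]
step 5 (PUSH 24): [-4760, 24]
step 6 (DROP): [-4760]
step 7 (PUSH 17): [-4760, 17]
step 8 (PUSH -7): [-4760, 17, -7]

[-4760, 17, -7]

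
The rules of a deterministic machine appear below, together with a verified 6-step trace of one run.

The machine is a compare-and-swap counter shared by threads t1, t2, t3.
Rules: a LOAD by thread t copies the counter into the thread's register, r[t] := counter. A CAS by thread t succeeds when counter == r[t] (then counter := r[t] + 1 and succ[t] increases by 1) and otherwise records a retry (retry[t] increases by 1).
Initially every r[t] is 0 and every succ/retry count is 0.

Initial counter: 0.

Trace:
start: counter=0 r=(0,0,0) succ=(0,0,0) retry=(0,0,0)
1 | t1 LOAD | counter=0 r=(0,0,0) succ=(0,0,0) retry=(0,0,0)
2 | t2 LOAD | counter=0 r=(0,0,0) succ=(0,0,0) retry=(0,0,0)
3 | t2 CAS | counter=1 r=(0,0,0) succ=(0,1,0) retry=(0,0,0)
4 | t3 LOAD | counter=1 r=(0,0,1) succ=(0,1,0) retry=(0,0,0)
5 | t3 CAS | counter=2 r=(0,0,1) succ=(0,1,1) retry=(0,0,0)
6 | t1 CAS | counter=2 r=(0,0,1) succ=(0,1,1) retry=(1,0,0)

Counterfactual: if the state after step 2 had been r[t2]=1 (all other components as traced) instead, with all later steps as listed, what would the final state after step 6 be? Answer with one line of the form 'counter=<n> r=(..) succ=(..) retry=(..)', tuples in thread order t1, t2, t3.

state after step 2 := counter=0 r=(0,1,0) succ=(0,0,0) retry=(0,0,0)
3 | t2 CAS | counter=0 r=(0,1,0) succ=(0,0,0) retry=(0,1,0)
4 | t3 LOAD | counter=0 r=(0,1,0) succ=(0,0,0) retry=(0,1,0)
5 | t3 CAS | counter=1 r=(0,1,0) succ=(0,0,1) retry=(0,1,0)
6 | t1 CAS | counter=1 r=(0,1,0) succ=(0,0,1) retry=(1,1,0)

counter=1 r=(0,1,0) succ=(0,0,1) retry=(1,1,0)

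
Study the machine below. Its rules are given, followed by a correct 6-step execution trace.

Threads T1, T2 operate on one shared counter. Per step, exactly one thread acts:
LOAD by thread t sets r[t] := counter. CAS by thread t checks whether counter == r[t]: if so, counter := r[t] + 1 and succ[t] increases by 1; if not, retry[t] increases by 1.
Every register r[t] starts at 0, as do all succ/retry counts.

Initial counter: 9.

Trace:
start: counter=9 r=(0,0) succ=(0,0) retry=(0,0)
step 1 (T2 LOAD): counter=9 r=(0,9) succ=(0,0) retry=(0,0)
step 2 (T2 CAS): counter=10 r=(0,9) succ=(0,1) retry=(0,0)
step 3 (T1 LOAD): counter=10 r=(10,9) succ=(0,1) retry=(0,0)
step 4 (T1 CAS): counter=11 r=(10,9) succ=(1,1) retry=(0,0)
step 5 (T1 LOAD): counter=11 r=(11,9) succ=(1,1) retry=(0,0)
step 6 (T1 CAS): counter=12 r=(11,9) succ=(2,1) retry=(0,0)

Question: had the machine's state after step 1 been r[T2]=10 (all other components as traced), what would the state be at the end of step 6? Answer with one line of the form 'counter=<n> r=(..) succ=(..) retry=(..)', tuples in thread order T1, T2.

state after step 1 := counter=9 r=(0,10) succ=(0,0) retry=(0,0)
step 2 (T2 CAS): counter=9 r=(0,10) succ=(0,0) retry=(0,1)
step 3 (T1 LOAD): counter=9 r=(9,10) succ=(0,0) retry=(0,1)
step 4 (T1 CAS): counter=10 r=(9,10) succ=(1,0) retry=(0,1)
step 5 (T1 LOAD): counter=10 r=(10,10) succ=(1,0) retry=(0,1)
step 6 (T1 CAS): counter=11 r=(10,10) succ=(2,0) retry=(0,1)

counter=11 r=(10,10) succ=(2,0) retry=(0,1)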